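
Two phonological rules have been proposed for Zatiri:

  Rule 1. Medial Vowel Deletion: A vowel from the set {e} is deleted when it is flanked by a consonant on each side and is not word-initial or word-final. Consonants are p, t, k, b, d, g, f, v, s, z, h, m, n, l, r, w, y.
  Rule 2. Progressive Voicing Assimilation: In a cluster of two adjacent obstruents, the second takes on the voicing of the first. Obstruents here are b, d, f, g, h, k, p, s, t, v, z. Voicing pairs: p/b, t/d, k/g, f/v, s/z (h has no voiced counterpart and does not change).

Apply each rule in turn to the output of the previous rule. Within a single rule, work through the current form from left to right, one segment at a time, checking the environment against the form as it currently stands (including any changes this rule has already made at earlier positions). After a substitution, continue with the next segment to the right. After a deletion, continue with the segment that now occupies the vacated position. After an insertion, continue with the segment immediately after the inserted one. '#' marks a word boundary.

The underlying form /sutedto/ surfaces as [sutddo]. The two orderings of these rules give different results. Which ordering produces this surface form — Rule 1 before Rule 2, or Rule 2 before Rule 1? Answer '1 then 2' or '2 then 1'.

Order 1 then 2:
  1 Medial Vowel Deletion: [sutedto] → [sutdto]
  2 Progressive Voicing Assimilation: [sutdto] → [suttto]
  result: [suttto]
Order 2 then 1:
  2 Progressive Voicing Assimilation: [sutedto] → [suteddo]
  1 Medial Vowel Deletion: [suteddo] → [sutddo]
  result: [sutddo]

2 then 1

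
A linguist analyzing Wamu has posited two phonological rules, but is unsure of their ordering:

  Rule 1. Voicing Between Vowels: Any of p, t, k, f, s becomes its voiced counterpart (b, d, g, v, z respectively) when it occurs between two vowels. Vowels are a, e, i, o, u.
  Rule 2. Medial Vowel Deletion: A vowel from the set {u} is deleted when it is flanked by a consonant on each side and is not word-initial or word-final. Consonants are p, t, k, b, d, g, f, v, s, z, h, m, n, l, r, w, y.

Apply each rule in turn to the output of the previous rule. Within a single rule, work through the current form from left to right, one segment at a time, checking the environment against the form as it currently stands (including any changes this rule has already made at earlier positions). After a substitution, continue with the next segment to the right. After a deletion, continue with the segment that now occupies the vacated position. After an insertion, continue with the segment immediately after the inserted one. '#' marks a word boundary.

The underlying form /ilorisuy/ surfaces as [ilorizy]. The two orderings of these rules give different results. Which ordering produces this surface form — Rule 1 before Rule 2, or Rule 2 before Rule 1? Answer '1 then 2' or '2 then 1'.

1 then 2

Order 1 then 2:
  1 Voicing Between Vowels: [ilorisuy] → [ilorizuy]
  2 Medial Vowel Deletion: [ilorizuy] → [ilorizy]
  result: [ilorizy]
Order 2 then 1:
  2 Medial Vowel Deletion: [ilorisuy] → [ilorisy]
  1 Voicing Between Vowels: no change — [ilorisy]
  result: [ilorisy]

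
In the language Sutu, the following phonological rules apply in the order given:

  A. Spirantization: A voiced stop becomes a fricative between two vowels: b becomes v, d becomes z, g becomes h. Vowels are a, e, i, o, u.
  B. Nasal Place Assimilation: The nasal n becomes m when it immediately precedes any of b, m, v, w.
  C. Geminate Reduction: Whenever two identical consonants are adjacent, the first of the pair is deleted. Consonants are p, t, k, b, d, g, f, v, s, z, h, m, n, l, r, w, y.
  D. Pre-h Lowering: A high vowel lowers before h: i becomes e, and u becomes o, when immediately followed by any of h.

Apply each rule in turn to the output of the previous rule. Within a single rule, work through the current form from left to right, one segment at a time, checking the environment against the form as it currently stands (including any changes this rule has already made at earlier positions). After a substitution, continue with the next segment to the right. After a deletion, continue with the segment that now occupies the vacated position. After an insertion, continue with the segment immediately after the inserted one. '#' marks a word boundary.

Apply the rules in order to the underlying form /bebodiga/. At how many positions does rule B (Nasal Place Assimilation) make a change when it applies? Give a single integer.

0

A Spirantization: [bebodiga] → [bevoziha]
B Nasal Place Assimilation: no change — [bevoziha]
C Geminate Reduction: no change — [bevoziha]
D Pre-h Lowering: [bevoziha] → [bevozeha]
Rule B changed 0 position(s).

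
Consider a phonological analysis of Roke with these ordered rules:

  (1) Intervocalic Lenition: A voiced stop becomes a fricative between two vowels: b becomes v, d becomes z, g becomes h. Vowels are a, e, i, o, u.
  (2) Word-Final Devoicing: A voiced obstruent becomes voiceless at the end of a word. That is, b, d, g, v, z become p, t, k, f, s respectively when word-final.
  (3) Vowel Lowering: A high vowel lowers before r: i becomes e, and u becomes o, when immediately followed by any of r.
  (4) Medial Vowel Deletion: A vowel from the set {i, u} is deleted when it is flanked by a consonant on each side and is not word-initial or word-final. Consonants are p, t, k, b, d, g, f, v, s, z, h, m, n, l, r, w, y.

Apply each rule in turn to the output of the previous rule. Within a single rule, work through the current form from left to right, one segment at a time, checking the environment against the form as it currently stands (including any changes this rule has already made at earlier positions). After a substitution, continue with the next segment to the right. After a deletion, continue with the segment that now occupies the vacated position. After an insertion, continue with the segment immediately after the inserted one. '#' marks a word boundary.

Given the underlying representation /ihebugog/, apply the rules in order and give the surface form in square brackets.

[ihevhok]

(1) Intervocalic Lenition: [ihebugog] → [ihevuhog]
(2) Word-Final Devoicing: [ihevuhog] → [ihevuhok]
(3) Vowel Lowering: no change — [ihevuhok]
(4) Medial Vowel Deletion: [ihevuhok] → [ihevhok]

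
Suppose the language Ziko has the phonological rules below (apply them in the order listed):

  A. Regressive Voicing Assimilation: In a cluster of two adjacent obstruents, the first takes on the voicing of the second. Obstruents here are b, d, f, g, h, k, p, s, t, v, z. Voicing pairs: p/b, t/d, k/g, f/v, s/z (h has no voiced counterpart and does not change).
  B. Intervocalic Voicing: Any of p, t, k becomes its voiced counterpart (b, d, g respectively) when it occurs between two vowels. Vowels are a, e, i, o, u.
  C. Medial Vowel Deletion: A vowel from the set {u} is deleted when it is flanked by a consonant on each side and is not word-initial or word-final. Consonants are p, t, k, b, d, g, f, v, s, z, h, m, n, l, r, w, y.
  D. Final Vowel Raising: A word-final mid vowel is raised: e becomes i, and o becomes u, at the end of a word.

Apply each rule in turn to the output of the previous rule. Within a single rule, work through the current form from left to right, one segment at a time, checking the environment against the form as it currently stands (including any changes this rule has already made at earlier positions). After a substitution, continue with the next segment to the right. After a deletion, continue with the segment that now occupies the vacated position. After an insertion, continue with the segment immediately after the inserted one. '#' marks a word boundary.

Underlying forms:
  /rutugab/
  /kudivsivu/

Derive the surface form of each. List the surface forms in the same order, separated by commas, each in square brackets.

[rdgab], [kdifsivu]

/rutugab/:
  A Regressive Voicing Assimilation: no change — [rutugab]
  B Intervocalic Voicing: [rutugab] → [rudugab]
  C Medial Vowel Deletion: [rudugab] → [rdgab]
  D Final Vowel Raising: no change — [rdgab]
/kudivsivu/:
  A Regressive Voicing Assimilation: [kudivsivu] → [kudifsivu]
  B Intervocalic Voicing: no change — [kudifsivu]
  C Medial Vowel Deletion: [kudifsivu] → [kdifsivu]
  D Final Vowel Raising: no change — [kdifsivu]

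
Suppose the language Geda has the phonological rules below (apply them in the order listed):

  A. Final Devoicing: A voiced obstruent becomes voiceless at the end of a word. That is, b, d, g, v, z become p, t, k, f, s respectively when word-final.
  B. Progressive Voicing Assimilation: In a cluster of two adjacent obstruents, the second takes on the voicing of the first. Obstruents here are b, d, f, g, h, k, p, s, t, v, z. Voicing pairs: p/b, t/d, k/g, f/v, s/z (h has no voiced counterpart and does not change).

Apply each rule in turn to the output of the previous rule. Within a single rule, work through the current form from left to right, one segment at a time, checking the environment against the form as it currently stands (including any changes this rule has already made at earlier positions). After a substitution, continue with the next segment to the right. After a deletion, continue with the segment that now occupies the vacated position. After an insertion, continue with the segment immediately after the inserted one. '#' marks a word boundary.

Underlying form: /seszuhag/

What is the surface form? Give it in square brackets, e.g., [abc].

A Final Devoicing: [seszuhag] → [seszuhak]
B Progressive Voicing Assimilation: [seszuhak] → [sessuhak]

[sessuhak]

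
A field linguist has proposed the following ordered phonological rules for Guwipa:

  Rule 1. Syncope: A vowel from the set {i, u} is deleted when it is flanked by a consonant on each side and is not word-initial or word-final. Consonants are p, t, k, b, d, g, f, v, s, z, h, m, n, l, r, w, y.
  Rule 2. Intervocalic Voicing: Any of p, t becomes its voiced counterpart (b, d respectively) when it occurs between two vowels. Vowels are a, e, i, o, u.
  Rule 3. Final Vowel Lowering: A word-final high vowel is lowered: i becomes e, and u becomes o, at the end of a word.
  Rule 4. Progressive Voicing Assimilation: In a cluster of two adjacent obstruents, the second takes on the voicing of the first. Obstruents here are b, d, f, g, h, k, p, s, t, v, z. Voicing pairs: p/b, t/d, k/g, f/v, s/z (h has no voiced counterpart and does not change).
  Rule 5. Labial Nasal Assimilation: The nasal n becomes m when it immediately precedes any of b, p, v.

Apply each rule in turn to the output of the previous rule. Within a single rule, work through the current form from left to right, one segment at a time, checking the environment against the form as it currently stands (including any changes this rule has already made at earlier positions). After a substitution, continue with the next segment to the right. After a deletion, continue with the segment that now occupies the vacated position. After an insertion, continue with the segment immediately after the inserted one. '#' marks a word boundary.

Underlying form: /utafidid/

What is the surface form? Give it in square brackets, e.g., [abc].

Rule 1 Syncope: [utafidid] → [utafdd]
Rule 2 Intervocalic Voicing: [utafdd] → [udafdd]
Rule 3 Final Vowel Lowering: no change — [udafdd]
Rule 4 Progressive Voicing Assimilation: [udafdd] → [udaftt]
Rule 5 Labial Nasal Assimilation: no change — [udaftt]

[udaftt]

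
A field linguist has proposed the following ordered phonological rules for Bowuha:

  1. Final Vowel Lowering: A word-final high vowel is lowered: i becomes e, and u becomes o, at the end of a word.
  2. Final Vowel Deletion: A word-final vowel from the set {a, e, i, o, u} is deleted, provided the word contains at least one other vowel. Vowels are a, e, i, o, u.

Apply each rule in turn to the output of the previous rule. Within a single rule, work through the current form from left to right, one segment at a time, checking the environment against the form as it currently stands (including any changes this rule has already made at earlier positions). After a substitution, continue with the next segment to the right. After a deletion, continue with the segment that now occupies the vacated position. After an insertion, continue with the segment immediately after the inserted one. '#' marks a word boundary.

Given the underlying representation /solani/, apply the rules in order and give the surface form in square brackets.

[solan]

1 Final Vowel Lowering: [solani] → [solane]
2 Final Vowel Deletion: [solane] → [solan]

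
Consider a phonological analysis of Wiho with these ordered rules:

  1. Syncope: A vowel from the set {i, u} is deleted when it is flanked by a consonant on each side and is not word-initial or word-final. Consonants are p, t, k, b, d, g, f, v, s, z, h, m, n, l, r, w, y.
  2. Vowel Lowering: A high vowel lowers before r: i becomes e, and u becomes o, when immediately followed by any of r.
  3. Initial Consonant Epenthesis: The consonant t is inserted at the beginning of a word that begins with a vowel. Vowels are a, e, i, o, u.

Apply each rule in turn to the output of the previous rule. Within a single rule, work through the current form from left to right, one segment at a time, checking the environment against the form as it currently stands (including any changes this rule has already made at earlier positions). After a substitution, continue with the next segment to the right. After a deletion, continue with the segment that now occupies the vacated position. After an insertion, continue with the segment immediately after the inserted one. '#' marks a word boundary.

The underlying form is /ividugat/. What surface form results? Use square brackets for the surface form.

1 Syncope: [ividugat] → [ivdgat]
2 Vowel Lowering: no change — [ivdgat]
3 Initial Consonant Epenthesis: [ivdgat] → [tivdgat]

[tivdgat]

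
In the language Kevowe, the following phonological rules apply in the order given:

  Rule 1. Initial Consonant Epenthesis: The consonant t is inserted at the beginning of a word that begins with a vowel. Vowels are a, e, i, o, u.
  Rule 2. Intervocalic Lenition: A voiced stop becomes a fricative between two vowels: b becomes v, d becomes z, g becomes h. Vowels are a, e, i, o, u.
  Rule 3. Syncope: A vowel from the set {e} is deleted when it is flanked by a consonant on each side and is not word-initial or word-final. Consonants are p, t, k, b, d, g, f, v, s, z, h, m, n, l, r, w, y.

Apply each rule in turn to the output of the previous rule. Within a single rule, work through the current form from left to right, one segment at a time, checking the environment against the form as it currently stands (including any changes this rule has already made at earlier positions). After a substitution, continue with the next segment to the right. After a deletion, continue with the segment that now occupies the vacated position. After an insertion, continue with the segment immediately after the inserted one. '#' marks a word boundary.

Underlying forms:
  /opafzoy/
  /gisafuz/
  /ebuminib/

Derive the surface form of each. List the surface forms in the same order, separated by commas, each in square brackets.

[topafzoy], [gisafuz], [tvuminib]

/opafzoy/:
  Rule 1 Initial Consonant Epenthesis: [opafzoy] → [topafzoy]
  Rule 2 Intervocalic Lenition: no change — [topafzoy]
  Rule 3 Syncope: no change — [topafzoy]
/gisafuz/:
  Rule 1 Initial Consonant Epenthesis: no change — [gisafuz]
  Rule 2 Intervocalic Lenition: no change — [gisafuz]
  Rule 3 Syncope: no change — [gisafuz]
/ebuminib/:
  Rule 1 Initial Consonant Epenthesis: [ebuminib] → [tebuminib]
  Rule 2 Intervocalic Lenition: [tebuminib] → [tevuminib]
  Rule 3 Syncope: [tevuminib] → [tvuminib]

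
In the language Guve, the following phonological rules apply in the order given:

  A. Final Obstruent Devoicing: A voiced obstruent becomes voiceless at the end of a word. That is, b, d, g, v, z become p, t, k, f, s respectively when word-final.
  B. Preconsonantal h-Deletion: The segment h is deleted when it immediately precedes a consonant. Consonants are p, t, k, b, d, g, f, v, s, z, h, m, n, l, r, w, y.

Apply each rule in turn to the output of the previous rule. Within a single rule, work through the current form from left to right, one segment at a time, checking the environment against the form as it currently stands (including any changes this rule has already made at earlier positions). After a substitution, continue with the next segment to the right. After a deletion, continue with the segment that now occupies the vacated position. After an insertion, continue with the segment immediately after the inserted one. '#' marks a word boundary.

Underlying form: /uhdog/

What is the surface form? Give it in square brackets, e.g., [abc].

A Final Obstruent Devoicing: [uhdog] → [uhdok]
B Preconsonantal h-Deletion: [uhdok] → [udok]

[udok]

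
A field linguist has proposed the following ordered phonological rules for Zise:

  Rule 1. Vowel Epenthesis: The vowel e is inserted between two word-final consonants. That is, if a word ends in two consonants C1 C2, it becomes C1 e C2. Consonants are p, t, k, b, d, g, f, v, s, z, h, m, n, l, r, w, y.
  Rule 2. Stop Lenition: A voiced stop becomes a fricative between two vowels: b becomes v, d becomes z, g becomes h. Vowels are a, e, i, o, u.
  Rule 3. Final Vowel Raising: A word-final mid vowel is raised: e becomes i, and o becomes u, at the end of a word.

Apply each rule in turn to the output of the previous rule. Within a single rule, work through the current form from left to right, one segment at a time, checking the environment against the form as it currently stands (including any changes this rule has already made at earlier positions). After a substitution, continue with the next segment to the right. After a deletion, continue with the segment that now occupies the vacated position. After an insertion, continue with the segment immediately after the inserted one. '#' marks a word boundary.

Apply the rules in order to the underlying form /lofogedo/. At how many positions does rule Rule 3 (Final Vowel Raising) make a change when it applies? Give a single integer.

1

Rule 1 Vowel Epenthesis: no change — [lofogedo]
Rule 2 Stop Lenition: [lofogedo] → [lofohezo]
Rule 3 Final Vowel Raising: [lofohezo] → [lofohezu]
Rule Rule 3 changed 1 position(s).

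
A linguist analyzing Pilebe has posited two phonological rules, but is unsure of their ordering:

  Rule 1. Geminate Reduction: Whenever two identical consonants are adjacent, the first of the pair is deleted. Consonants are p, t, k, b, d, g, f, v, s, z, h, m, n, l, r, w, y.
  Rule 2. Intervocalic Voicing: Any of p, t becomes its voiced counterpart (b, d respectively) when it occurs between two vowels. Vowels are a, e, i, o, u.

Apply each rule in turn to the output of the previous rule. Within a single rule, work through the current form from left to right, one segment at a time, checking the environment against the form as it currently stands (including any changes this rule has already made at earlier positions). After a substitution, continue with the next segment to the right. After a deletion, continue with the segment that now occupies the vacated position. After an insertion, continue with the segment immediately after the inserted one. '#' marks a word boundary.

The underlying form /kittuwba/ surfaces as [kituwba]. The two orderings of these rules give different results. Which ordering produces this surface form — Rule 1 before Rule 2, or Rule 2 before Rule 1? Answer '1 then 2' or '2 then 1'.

2 then 1

Order 1 then 2:
  1 Geminate Reduction: [kittuwba] → [kituwba]
  2 Intervocalic Voicing: [kituwba] → [kiduwba]
  result: [kiduwba]
Order 2 then 1:
  2 Intervocalic Voicing: no change — [kittuwba]
  1 Geminate Reduction: [kittuwba] → [kituwba]
  result: [kituwba]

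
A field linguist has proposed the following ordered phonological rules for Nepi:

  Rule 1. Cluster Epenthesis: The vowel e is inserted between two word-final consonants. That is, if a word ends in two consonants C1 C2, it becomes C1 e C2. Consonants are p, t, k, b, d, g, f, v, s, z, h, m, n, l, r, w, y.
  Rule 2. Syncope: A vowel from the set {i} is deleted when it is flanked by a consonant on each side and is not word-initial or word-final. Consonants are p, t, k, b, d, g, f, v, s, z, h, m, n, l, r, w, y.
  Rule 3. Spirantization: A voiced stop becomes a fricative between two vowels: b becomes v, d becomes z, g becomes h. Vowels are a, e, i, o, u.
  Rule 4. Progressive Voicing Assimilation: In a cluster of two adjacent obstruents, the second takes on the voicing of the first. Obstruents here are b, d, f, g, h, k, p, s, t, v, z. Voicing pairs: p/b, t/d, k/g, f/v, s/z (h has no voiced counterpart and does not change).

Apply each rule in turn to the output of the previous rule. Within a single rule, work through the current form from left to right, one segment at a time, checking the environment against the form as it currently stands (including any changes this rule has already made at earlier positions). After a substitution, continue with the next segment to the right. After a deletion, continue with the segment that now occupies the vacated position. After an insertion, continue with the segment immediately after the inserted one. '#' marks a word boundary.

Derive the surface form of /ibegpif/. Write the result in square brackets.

[ivegbv]

Rule 1 Cluster Epenthesis: no change — [ibegpif]
Rule 2 Syncope: [ibegpif] → [ibegpf]
Rule 3 Spirantization: [ibegpf] → [ivegpf]
Rule 4 Progressive Voicing Assimilation: [ivegpf] → [ivegbv]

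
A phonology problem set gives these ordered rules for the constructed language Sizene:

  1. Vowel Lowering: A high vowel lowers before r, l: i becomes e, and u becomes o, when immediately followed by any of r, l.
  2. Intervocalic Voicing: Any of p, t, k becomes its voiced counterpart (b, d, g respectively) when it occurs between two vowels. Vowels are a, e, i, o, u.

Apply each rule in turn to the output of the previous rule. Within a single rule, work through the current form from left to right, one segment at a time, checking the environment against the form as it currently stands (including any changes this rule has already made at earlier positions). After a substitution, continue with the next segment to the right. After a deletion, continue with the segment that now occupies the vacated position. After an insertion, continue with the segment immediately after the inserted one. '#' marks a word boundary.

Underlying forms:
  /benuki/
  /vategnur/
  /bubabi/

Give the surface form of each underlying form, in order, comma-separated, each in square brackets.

[benugi], [vadegnor], [bubabi]

/benuki/:
  1 Vowel Lowering: no change — [benuki]
  2 Intervocalic Voicing: [benuki] → [benugi]
/vategnur/:
  1 Vowel Lowering: [vategnur] → [vategnor]
  2 Intervocalic Voicing: [vategnor] → [vadegnor]
/bubabi/:
  1 Vowel Lowering: no change — [bubabi]
  2 Intervocalic Voicing: no change — [bubabi]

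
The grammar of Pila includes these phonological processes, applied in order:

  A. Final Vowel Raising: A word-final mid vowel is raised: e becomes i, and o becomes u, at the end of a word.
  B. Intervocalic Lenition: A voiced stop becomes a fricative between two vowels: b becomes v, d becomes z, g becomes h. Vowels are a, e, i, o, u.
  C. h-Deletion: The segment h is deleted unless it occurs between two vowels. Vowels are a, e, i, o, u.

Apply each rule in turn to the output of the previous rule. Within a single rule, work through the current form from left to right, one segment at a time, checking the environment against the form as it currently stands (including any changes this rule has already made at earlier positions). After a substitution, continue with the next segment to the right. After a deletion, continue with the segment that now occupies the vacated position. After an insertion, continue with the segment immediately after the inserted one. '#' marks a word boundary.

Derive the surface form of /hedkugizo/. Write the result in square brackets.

[edkuhizu]

A Final Vowel Raising: [hedkugizo] → [hedkugizu]
B Intervocalic Lenition: [hedkugizu] → [hedkuhizu]
C h-Deletion: [hedkuhizu] → [edkuhizu]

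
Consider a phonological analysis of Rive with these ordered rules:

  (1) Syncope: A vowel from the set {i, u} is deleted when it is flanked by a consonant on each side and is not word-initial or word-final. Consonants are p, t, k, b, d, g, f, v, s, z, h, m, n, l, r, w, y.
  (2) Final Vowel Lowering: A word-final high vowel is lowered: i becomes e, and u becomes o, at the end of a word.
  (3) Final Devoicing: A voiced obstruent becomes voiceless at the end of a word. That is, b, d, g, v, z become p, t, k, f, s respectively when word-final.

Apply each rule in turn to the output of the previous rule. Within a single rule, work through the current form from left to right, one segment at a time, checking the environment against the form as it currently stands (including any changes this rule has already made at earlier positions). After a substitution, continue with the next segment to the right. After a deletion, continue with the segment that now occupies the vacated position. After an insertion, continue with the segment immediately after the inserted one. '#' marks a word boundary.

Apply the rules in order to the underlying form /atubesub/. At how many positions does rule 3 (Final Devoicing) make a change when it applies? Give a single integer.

(1) Syncope: [atubesub] → [atbesb]
(2) Final Vowel Lowering: no change — [atbesb]
(3) Final Devoicing: [atbesb] → [atbesp]
Rule 3 changed 1 position(s).

1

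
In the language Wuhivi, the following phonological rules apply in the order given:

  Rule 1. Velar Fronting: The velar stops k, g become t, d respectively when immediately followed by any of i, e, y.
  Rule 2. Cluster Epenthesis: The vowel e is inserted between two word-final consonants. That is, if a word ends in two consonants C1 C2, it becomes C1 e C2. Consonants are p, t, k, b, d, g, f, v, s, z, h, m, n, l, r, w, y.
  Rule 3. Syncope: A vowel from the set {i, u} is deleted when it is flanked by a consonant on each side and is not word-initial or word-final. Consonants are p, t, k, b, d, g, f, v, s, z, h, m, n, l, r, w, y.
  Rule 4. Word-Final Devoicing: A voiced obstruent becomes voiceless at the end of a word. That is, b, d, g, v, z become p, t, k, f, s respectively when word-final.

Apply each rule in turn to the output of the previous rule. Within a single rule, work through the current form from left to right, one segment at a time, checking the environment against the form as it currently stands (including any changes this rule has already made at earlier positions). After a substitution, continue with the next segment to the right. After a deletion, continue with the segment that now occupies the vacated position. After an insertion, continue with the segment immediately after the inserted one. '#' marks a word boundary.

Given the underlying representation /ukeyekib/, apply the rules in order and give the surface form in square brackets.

Rule 1 Velar Fronting: [ukeyekib] → [uteyetib]
Rule 2 Cluster Epenthesis: no change — [uteyetib]
Rule 3 Syncope: [uteyetib] → [uteyetb]
Rule 4 Word-Final Devoicing: [uteyetb] → [uteyetp]

[uteyetp]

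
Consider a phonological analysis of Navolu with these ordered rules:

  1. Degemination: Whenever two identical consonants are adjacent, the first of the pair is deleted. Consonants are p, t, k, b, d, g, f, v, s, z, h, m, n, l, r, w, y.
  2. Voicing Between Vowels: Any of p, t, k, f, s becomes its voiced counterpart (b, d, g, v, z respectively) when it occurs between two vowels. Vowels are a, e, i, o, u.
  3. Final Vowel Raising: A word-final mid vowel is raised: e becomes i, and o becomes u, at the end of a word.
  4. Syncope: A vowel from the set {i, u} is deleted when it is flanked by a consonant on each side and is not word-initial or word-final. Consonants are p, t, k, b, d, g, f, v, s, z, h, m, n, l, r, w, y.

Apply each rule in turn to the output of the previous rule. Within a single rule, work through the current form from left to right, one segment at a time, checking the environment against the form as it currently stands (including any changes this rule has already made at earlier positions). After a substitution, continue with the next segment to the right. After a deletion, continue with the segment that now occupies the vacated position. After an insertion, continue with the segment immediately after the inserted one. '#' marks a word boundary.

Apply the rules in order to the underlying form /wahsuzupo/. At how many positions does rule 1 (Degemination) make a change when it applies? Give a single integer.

0

1 Degemination: no change — [wahsuzupo]
2 Voicing Between Vowels: [wahsuzupo] → [wahsuzubo]
3 Final Vowel Raising: [wahsuzubo] → [wahsuzubu]
4 Syncope: [wahsuzubu] → [wahszbu]
Rule 1 changed 0 position(s).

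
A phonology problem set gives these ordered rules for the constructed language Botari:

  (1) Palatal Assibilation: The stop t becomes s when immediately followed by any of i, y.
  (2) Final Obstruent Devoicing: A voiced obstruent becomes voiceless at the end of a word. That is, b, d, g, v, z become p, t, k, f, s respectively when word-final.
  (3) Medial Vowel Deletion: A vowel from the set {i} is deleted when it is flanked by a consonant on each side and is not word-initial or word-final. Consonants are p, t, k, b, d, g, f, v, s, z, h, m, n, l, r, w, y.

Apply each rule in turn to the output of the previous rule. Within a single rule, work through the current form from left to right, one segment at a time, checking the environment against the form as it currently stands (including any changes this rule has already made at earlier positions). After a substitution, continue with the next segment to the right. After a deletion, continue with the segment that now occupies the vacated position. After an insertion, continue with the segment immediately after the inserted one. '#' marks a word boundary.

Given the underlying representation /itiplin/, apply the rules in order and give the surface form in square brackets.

(1) Palatal Assibilation: [itiplin] → [isiplin]
(2) Final Obstruent Devoicing: no change — [isiplin]
(3) Medial Vowel Deletion: [isiplin] → [ispln]

[ispln]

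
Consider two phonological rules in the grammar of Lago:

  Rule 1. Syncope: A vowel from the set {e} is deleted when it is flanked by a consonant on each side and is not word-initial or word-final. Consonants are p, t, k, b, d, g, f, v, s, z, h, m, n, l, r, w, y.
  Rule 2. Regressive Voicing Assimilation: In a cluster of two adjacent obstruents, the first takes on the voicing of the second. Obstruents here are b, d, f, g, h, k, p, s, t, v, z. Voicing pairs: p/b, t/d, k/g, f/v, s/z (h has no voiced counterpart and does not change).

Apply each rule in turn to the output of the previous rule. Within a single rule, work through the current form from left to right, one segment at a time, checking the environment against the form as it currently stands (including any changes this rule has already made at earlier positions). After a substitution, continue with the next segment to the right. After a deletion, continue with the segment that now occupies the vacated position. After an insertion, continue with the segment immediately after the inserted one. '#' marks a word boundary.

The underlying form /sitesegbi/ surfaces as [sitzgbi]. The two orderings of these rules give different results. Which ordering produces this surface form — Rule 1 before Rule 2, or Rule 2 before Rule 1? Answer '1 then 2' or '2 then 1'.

1 then 2

Order 1 then 2:
  1 Syncope: [sitesegbi] → [sitsgbi]
  2 Regressive Voicing Assimilation: [sitsgbi] → [sitzgbi]
  result: [sitzgbi]
Order 2 then 1:
  2 Regressive Voicing Assimilation: no change — [sitesegbi]
  1 Syncope: [sitesegbi] → [sitsgbi]
  result: [sitsgbi]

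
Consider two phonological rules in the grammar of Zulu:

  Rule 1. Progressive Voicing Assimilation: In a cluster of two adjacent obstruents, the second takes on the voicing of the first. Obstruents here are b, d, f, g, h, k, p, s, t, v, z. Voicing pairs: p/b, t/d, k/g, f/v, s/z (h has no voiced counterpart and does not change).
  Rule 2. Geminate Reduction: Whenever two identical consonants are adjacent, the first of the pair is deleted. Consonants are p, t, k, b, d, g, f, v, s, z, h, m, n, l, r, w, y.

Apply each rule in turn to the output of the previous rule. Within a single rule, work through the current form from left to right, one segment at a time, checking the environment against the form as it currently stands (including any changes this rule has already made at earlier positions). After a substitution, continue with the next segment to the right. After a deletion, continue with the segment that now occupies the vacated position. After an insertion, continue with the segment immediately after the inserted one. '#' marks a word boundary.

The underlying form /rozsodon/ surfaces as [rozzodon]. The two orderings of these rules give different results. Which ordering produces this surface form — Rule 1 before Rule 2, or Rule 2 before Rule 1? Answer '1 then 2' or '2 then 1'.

Order 1 then 2:
  1 Progressive Voicing Assimilation: [rozsodon] → [rozzodon]
  2 Geminate Reduction: [rozzodon] → [rozodon]
  result: [rozodon]
Order 2 then 1:
  2 Geminate Reduction: no change — [rozsodon]
  1 Progressive Voicing Assimilation: [rozsodon] → [rozzodon]
  result: [rozzodon]

2 then 1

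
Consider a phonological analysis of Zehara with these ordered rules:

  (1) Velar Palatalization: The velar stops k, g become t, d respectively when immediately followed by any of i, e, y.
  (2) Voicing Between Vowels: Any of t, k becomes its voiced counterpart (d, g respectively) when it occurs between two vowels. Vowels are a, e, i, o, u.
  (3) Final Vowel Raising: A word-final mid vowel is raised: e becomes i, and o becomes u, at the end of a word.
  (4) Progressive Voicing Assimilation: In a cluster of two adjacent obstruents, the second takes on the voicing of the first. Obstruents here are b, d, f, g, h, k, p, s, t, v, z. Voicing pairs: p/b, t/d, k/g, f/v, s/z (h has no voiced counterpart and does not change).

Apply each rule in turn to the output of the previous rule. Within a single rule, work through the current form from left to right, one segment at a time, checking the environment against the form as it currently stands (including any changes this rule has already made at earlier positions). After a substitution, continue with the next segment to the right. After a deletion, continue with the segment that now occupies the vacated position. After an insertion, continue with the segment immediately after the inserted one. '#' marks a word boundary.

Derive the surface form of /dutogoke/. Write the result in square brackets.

[dudogodi]

(1) Velar Palatalization: [dutogoke] → [dutogote]
(2) Voicing Between Vowels: [dutogote] → [dudogode]
(3) Final Vowel Raising: [dudogode] → [dudogodi]
(4) Progressive Voicing Assimilation: no change — [dudogodi]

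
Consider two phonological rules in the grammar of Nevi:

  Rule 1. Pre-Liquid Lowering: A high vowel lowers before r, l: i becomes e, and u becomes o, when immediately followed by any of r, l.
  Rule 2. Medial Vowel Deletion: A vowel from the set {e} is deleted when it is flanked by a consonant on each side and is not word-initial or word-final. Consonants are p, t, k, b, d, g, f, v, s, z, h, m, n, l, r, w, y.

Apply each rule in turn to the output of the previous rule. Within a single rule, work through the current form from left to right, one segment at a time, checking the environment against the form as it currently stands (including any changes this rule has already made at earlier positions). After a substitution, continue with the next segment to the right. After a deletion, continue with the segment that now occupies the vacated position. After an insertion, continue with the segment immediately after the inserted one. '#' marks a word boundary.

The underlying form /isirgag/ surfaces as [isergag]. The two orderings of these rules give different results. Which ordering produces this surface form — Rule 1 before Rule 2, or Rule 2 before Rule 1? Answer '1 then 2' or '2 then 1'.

2 then 1

Order 1 then 2:
  1 Pre-Liquid Lowering: [isirgag] → [isergag]
  2 Medial Vowel Deletion: [isergag] → [isrgag]
  result: [isrgag]
Order 2 then 1:
  2 Medial Vowel Deletion: no change — [isirgag]
  1 Pre-Liquid Lowering: [isirgag] → [isergag]
  result: [isergag]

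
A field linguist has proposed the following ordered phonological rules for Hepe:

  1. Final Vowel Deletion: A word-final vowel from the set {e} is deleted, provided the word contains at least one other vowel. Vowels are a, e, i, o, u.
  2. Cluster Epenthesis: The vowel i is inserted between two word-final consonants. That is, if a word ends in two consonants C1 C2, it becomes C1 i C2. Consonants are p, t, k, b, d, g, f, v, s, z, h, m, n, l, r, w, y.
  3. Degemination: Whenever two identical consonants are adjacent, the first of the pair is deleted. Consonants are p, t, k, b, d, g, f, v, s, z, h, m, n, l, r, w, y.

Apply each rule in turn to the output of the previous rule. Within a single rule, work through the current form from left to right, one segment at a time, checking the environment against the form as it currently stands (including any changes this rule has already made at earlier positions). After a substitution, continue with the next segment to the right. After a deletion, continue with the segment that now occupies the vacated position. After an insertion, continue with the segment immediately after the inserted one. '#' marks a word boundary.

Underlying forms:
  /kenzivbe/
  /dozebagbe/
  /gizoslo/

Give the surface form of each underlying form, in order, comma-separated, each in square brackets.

[kenzivib], [dozebagib], [gizoslo]

/kenzivbe/:
  1 Final Vowel Deletion: [kenzivbe] → [kenzivb]
  2 Cluster Epenthesis: [kenzivb] → [kenzivib]
  3 Degemination: no change — [kenzivib]
/dozebagbe/:
  1 Final Vowel Deletion: [dozebagbe] → [dozebagb]
  2 Cluster Epenthesis: [dozebagb] → [dozebagib]
  3 Degemination: no change — [dozebagib]
/gizoslo/:
  1 Final Vowel Deletion: no change — [gizoslo]
  2 Cluster Epenthesis: no change — [gizoslo]
  3 Degemination: no change — [gizoslo]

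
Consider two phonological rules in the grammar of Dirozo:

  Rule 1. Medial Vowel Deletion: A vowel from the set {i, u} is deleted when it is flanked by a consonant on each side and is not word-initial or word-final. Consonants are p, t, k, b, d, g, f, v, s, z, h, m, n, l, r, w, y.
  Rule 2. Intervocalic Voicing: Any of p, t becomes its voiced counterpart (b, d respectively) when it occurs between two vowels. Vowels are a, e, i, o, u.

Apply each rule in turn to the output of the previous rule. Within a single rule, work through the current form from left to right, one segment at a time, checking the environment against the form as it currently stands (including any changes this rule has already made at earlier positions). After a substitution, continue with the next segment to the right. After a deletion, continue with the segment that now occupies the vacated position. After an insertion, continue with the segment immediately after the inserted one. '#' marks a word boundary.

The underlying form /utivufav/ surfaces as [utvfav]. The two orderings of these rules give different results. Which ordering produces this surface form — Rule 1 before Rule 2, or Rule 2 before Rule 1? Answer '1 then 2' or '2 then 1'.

1 then 2

Order 1 then 2:
  1 Medial Vowel Deletion: [utivufav] → [utvfav]
  2 Intervocalic Voicing: no change — [utvfav]
  result: [utvfav]
Order 2 then 1:
  2 Intervocalic Voicing: [utivufav] → [udivufav]
  1 Medial Vowel Deletion: [udivufav] → [udvfav]
  result: [udvfav]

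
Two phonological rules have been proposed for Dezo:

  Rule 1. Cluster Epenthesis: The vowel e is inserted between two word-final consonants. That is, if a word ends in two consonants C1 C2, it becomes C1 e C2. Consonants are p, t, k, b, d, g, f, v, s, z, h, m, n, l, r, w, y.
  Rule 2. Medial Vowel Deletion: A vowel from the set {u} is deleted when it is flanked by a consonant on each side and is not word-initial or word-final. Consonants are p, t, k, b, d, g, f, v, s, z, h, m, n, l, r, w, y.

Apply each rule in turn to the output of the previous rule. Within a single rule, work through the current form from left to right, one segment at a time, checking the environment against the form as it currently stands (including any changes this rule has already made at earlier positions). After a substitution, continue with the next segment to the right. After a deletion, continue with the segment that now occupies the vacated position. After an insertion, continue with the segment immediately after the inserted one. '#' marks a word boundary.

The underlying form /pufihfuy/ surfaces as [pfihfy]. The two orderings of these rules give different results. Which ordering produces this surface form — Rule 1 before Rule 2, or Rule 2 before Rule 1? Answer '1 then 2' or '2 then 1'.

Order 1 then 2:
  1 Cluster Epenthesis: no change — [pufihfuy]
  2 Medial Vowel Deletion: [pufihfuy] → [pfihfy]
  result: [pfihfy]
Order 2 then 1:
  2 Medial Vowel Deletion: [pufihfuy] → [pfihfy]
  1 Cluster Epenthesis: [pfihfy] → [pfihfey]
  result: [pfihfey]

1 then 2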